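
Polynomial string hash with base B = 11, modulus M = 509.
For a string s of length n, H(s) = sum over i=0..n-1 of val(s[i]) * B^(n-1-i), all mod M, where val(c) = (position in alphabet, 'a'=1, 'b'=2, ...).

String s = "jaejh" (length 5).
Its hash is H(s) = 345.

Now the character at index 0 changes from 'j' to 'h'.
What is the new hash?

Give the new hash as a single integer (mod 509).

Answer: 76

Derivation:
val('j') = 10, val('h') = 8
Position k = 0, exponent = n-1-k = 4
B^4 mod M = 11^4 mod 509 = 389
Delta = (8 - 10) * 389 mod 509 = 240
New hash = (345 + 240) mod 509 = 76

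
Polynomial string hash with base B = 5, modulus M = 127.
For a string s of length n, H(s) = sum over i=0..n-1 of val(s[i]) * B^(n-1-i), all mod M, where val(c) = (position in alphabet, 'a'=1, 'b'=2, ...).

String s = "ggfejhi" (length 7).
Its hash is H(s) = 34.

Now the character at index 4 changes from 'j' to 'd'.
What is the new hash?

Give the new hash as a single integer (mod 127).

val('j') = 10, val('d') = 4
Position k = 4, exponent = n-1-k = 2
B^2 mod M = 5^2 mod 127 = 25
Delta = (4 - 10) * 25 mod 127 = 104
New hash = (34 + 104) mod 127 = 11

Answer: 11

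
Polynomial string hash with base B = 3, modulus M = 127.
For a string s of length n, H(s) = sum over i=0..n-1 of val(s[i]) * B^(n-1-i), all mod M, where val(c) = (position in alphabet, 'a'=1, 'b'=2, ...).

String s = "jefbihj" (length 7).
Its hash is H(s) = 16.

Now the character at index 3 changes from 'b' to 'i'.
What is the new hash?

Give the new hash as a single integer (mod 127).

val('b') = 2, val('i') = 9
Position k = 3, exponent = n-1-k = 3
B^3 mod M = 3^3 mod 127 = 27
Delta = (9 - 2) * 27 mod 127 = 62
New hash = (16 + 62) mod 127 = 78

Answer: 78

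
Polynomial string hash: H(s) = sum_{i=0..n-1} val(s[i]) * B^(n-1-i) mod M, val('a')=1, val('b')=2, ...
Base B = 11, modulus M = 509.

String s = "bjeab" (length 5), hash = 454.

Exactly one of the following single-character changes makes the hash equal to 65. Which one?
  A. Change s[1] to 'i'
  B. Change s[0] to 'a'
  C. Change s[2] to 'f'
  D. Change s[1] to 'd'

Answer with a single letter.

Option A: s[1]='j'->'i', delta=(9-10)*11^3 mod 509 = 196, hash=454+196 mod 509 = 141
Option B: s[0]='b'->'a', delta=(1-2)*11^4 mod 509 = 120, hash=454+120 mod 509 = 65 <-- target
Option C: s[2]='e'->'f', delta=(6-5)*11^2 mod 509 = 121, hash=454+121 mod 509 = 66
Option D: s[1]='j'->'d', delta=(4-10)*11^3 mod 509 = 158, hash=454+158 mod 509 = 103

Answer: B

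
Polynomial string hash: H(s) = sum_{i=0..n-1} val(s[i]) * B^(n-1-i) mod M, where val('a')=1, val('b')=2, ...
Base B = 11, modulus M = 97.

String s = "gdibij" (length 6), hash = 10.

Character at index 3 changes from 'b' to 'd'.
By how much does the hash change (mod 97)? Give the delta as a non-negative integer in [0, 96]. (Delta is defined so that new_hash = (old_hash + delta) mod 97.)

Delta formula: (val(new) - val(old)) * B^(n-1-k) mod M
  val('d') - val('b') = 4 - 2 = 2
  B^(n-1-k) = 11^2 mod 97 = 24
  Delta = 2 * 24 mod 97 = 48

Answer: 48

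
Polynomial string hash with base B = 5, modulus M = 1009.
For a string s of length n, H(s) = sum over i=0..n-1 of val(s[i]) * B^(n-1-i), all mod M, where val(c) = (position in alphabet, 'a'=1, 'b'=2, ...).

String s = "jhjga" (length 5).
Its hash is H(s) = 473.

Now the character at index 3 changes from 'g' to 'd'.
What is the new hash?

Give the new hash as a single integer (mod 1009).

Answer: 458

Derivation:
val('g') = 7, val('d') = 4
Position k = 3, exponent = n-1-k = 1
B^1 mod M = 5^1 mod 1009 = 5
Delta = (4 - 7) * 5 mod 1009 = 994
New hash = (473 + 994) mod 1009 = 458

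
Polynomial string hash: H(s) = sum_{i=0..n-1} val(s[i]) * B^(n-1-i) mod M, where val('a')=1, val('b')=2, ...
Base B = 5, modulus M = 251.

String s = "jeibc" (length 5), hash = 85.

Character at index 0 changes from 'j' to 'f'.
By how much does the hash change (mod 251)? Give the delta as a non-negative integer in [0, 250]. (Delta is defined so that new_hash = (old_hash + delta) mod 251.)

Answer: 10

Derivation:
Delta formula: (val(new) - val(old)) * B^(n-1-k) mod M
  val('f') - val('j') = 6 - 10 = -4
  B^(n-1-k) = 5^4 mod 251 = 123
  Delta = -4 * 123 mod 251 = 10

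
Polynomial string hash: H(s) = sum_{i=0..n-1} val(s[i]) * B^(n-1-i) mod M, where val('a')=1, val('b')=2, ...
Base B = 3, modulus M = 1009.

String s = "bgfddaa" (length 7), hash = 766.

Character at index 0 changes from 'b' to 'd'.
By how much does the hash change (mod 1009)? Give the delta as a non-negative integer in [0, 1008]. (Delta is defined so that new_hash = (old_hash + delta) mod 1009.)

Answer: 449

Derivation:
Delta formula: (val(new) - val(old)) * B^(n-1-k) mod M
  val('d') - val('b') = 4 - 2 = 2
  B^(n-1-k) = 3^6 mod 1009 = 729
  Delta = 2 * 729 mod 1009 = 449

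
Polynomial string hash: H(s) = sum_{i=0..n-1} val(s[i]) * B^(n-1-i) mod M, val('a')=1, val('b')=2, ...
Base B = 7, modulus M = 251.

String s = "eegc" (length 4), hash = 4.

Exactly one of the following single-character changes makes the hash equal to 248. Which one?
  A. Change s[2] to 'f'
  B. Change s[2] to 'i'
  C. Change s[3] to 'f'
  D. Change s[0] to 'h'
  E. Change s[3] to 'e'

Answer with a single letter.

Option A: s[2]='g'->'f', delta=(6-7)*7^1 mod 251 = 244, hash=4+244 mod 251 = 248 <-- target
Option B: s[2]='g'->'i', delta=(9-7)*7^1 mod 251 = 14, hash=4+14 mod 251 = 18
Option C: s[3]='c'->'f', delta=(6-3)*7^0 mod 251 = 3, hash=4+3 mod 251 = 7
Option D: s[0]='e'->'h', delta=(8-5)*7^3 mod 251 = 25, hash=4+25 mod 251 = 29
Option E: s[3]='c'->'e', delta=(5-3)*7^0 mod 251 = 2, hash=4+2 mod 251 = 6

Answer: A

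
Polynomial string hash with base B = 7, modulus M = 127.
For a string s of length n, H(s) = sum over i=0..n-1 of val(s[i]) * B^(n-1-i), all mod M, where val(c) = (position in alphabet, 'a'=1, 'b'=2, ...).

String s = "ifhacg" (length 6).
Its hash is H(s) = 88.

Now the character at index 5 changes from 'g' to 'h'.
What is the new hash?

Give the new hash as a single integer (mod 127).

Answer: 89

Derivation:
val('g') = 7, val('h') = 8
Position k = 5, exponent = n-1-k = 0
B^0 mod M = 7^0 mod 127 = 1
Delta = (8 - 7) * 1 mod 127 = 1
New hash = (88 + 1) mod 127 = 89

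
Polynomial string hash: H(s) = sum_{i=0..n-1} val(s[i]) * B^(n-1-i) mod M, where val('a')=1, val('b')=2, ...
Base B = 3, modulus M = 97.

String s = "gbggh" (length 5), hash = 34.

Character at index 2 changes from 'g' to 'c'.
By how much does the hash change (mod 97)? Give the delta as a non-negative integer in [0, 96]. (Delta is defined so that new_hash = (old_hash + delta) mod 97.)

Delta formula: (val(new) - val(old)) * B^(n-1-k) mod M
  val('c') - val('g') = 3 - 7 = -4
  B^(n-1-k) = 3^2 mod 97 = 9
  Delta = -4 * 9 mod 97 = 61

Answer: 61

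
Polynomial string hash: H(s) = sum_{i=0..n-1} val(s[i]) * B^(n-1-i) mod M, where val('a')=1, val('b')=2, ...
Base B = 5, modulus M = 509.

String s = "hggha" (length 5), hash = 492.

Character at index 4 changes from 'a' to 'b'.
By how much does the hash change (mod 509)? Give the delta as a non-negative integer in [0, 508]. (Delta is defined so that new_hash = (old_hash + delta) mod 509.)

Answer: 1

Derivation:
Delta formula: (val(new) - val(old)) * B^(n-1-k) mod M
  val('b') - val('a') = 2 - 1 = 1
  B^(n-1-k) = 5^0 mod 509 = 1
  Delta = 1 * 1 mod 509 = 1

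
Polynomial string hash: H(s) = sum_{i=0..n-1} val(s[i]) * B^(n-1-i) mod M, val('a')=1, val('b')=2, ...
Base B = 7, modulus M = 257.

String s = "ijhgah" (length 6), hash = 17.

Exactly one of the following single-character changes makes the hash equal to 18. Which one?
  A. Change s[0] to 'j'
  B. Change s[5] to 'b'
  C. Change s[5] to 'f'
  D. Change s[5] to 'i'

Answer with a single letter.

Answer: D

Derivation:
Option A: s[0]='i'->'j', delta=(10-9)*7^5 mod 257 = 102, hash=17+102 mod 257 = 119
Option B: s[5]='h'->'b', delta=(2-8)*7^0 mod 257 = 251, hash=17+251 mod 257 = 11
Option C: s[5]='h'->'f', delta=(6-8)*7^0 mod 257 = 255, hash=17+255 mod 257 = 15
Option D: s[5]='h'->'i', delta=(9-8)*7^0 mod 257 = 1, hash=17+1 mod 257 = 18 <-- target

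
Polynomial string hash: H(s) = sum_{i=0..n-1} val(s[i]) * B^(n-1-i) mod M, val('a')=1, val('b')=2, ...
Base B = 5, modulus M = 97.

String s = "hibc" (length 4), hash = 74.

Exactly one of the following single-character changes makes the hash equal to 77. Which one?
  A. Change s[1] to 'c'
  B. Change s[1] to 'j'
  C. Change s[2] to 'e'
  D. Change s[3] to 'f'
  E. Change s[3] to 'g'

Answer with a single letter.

Answer: D

Derivation:
Option A: s[1]='i'->'c', delta=(3-9)*5^2 mod 97 = 44, hash=74+44 mod 97 = 21
Option B: s[1]='i'->'j', delta=(10-9)*5^2 mod 97 = 25, hash=74+25 mod 97 = 2
Option C: s[2]='b'->'e', delta=(5-2)*5^1 mod 97 = 15, hash=74+15 mod 97 = 89
Option D: s[3]='c'->'f', delta=(6-3)*5^0 mod 97 = 3, hash=74+3 mod 97 = 77 <-- target
Option E: s[3]='c'->'g', delta=(7-3)*5^0 mod 97 = 4, hash=74+4 mod 97 = 78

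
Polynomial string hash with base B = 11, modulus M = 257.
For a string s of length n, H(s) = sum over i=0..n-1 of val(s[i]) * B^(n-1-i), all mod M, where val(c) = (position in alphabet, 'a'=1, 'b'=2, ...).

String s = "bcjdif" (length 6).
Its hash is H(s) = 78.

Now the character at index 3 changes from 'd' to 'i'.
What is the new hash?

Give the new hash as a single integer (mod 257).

Answer: 169

Derivation:
val('d') = 4, val('i') = 9
Position k = 3, exponent = n-1-k = 2
B^2 mod M = 11^2 mod 257 = 121
Delta = (9 - 4) * 121 mod 257 = 91
New hash = (78 + 91) mod 257 = 169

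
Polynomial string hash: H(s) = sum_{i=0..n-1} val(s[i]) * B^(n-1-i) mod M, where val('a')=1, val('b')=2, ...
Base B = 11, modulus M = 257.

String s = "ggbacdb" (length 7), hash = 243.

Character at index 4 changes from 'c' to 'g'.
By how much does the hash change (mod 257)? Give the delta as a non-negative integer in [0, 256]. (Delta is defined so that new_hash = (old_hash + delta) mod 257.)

Answer: 227

Derivation:
Delta formula: (val(new) - val(old)) * B^(n-1-k) mod M
  val('g') - val('c') = 7 - 3 = 4
  B^(n-1-k) = 11^2 mod 257 = 121
  Delta = 4 * 121 mod 257 = 227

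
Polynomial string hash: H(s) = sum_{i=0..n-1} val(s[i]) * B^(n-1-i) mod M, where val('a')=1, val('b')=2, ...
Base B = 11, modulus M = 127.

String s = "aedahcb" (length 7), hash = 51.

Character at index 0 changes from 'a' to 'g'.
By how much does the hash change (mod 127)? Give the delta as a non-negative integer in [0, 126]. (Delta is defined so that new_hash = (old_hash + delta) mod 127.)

Answer: 101

Derivation:
Delta formula: (val(new) - val(old)) * B^(n-1-k) mod M
  val('g') - val('a') = 7 - 1 = 6
  B^(n-1-k) = 11^6 mod 127 = 38
  Delta = 6 * 38 mod 127 = 101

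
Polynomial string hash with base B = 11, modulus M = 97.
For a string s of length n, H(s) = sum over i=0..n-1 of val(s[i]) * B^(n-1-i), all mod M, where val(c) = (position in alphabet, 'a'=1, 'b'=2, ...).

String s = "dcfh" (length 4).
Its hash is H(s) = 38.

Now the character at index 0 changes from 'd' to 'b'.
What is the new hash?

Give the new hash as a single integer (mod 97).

Answer: 92

Derivation:
val('d') = 4, val('b') = 2
Position k = 0, exponent = n-1-k = 3
B^3 mod M = 11^3 mod 97 = 70
Delta = (2 - 4) * 70 mod 97 = 54
New hash = (38 + 54) mod 97 = 92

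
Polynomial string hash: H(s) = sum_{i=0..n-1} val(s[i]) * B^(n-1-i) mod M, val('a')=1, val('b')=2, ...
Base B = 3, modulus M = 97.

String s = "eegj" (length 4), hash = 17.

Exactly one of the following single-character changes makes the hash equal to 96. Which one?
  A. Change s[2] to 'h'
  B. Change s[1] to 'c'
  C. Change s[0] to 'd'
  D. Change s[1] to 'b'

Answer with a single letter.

Option A: s[2]='g'->'h', delta=(8-7)*3^1 mod 97 = 3, hash=17+3 mod 97 = 20
Option B: s[1]='e'->'c', delta=(3-5)*3^2 mod 97 = 79, hash=17+79 mod 97 = 96 <-- target
Option C: s[0]='e'->'d', delta=(4-5)*3^3 mod 97 = 70, hash=17+70 mod 97 = 87
Option D: s[1]='e'->'b', delta=(2-5)*3^2 mod 97 = 70, hash=17+70 mod 97 = 87

Answer: B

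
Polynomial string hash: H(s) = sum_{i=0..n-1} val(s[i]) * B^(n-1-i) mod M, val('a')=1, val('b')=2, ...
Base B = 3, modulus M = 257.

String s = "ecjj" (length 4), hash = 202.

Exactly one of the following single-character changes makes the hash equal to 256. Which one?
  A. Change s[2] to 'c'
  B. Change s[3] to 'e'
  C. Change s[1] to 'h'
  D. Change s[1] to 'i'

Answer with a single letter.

Answer: D

Derivation:
Option A: s[2]='j'->'c', delta=(3-10)*3^1 mod 257 = 236, hash=202+236 mod 257 = 181
Option B: s[3]='j'->'e', delta=(5-10)*3^0 mod 257 = 252, hash=202+252 mod 257 = 197
Option C: s[1]='c'->'h', delta=(8-3)*3^2 mod 257 = 45, hash=202+45 mod 257 = 247
Option D: s[1]='c'->'i', delta=(9-3)*3^2 mod 257 = 54, hash=202+54 mod 257 = 256 <-- target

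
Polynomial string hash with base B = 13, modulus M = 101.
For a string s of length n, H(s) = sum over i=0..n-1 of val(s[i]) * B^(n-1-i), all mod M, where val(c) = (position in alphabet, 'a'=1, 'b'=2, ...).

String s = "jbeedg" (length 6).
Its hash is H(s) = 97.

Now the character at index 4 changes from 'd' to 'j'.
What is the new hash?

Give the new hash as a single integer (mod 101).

val('d') = 4, val('j') = 10
Position k = 4, exponent = n-1-k = 1
B^1 mod M = 13^1 mod 101 = 13
Delta = (10 - 4) * 13 mod 101 = 78
New hash = (97 + 78) mod 101 = 74

Answer: 74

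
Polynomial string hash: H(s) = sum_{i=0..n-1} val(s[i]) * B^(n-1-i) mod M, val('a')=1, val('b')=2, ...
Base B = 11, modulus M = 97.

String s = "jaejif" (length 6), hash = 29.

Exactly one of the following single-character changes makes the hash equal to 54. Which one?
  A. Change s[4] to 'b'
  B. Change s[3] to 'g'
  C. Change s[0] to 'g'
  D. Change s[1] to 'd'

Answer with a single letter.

Answer: B

Derivation:
Option A: s[4]='i'->'b', delta=(2-9)*11^1 mod 97 = 20, hash=29+20 mod 97 = 49
Option B: s[3]='j'->'g', delta=(7-10)*11^2 mod 97 = 25, hash=29+25 mod 97 = 54 <-- target
Option C: s[0]='j'->'g', delta=(7-10)*11^5 mod 97 = 4, hash=29+4 mod 97 = 33
Option D: s[1]='a'->'d', delta=(4-1)*11^4 mod 97 = 79, hash=29+79 mod 97 = 11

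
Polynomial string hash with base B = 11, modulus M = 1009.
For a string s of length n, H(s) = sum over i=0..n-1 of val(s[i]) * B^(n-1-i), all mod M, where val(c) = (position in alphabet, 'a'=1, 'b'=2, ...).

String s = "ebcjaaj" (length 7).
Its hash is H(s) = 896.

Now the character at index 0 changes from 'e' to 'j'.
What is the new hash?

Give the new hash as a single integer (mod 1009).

val('e') = 5, val('j') = 10
Position k = 0, exponent = n-1-k = 6
B^6 mod M = 11^6 mod 1009 = 766
Delta = (10 - 5) * 766 mod 1009 = 803
New hash = (896 + 803) mod 1009 = 690

Answer: 690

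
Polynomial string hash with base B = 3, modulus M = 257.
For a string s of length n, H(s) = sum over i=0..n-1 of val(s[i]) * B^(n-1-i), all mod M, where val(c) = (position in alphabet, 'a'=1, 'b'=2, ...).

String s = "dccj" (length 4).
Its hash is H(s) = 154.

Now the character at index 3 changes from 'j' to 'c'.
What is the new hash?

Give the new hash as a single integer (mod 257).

Answer: 147

Derivation:
val('j') = 10, val('c') = 3
Position k = 3, exponent = n-1-k = 0
B^0 mod M = 3^0 mod 257 = 1
Delta = (3 - 10) * 1 mod 257 = 250
New hash = (154 + 250) mod 257 = 147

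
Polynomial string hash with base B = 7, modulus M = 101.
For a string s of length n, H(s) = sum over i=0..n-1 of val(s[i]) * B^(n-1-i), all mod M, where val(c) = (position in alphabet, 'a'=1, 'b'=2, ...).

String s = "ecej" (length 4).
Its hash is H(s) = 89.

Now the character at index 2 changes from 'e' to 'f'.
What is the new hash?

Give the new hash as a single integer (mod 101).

Answer: 96

Derivation:
val('e') = 5, val('f') = 6
Position k = 2, exponent = n-1-k = 1
B^1 mod M = 7^1 mod 101 = 7
Delta = (6 - 5) * 7 mod 101 = 7
New hash = (89 + 7) mod 101 = 96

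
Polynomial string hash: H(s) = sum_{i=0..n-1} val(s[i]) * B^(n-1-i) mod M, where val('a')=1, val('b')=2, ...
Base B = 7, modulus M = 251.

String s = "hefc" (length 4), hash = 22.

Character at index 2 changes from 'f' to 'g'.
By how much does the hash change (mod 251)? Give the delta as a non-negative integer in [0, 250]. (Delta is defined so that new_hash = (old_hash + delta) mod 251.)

Delta formula: (val(new) - val(old)) * B^(n-1-k) mod M
  val('g') - val('f') = 7 - 6 = 1
  B^(n-1-k) = 7^1 mod 251 = 7
  Delta = 1 * 7 mod 251 = 7

Answer: 7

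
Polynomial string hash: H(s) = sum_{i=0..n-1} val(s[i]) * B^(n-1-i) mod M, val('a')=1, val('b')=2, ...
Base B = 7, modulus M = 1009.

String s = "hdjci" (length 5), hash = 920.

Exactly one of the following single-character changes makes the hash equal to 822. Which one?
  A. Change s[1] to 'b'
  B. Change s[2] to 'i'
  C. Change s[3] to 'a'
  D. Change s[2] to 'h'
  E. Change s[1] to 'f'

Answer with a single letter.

Answer: D

Derivation:
Option A: s[1]='d'->'b', delta=(2-4)*7^3 mod 1009 = 323, hash=920+323 mod 1009 = 234
Option B: s[2]='j'->'i', delta=(9-10)*7^2 mod 1009 = 960, hash=920+960 mod 1009 = 871
Option C: s[3]='c'->'a', delta=(1-3)*7^1 mod 1009 = 995, hash=920+995 mod 1009 = 906
Option D: s[2]='j'->'h', delta=(8-10)*7^2 mod 1009 = 911, hash=920+911 mod 1009 = 822 <-- target
Option E: s[1]='d'->'f', delta=(6-4)*7^3 mod 1009 = 686, hash=920+686 mod 1009 = 597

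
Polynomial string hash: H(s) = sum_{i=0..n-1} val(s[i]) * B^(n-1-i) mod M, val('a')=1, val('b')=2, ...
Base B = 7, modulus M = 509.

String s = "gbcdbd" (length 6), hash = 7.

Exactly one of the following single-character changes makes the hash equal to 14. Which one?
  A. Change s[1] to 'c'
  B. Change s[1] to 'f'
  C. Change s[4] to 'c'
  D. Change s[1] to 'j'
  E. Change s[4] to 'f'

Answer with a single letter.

Option A: s[1]='b'->'c', delta=(3-2)*7^4 mod 509 = 365, hash=7+365 mod 509 = 372
Option B: s[1]='b'->'f', delta=(6-2)*7^4 mod 509 = 442, hash=7+442 mod 509 = 449
Option C: s[4]='b'->'c', delta=(3-2)*7^1 mod 509 = 7, hash=7+7 mod 509 = 14 <-- target
Option D: s[1]='b'->'j', delta=(10-2)*7^4 mod 509 = 375, hash=7+375 mod 509 = 382
Option E: s[4]='b'->'f', delta=(6-2)*7^1 mod 509 = 28, hash=7+28 mod 509 = 35

Answer: C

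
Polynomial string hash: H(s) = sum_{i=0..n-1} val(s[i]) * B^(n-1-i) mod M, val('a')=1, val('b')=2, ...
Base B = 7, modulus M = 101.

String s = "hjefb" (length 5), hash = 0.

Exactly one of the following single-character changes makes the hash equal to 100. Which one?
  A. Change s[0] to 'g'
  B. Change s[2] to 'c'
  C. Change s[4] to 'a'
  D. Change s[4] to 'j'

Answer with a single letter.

Answer: C

Derivation:
Option A: s[0]='h'->'g', delta=(7-8)*7^4 mod 101 = 23, hash=0+23 mod 101 = 23
Option B: s[2]='e'->'c', delta=(3-5)*7^2 mod 101 = 3, hash=0+3 mod 101 = 3
Option C: s[4]='b'->'a', delta=(1-2)*7^0 mod 101 = 100, hash=0+100 mod 101 = 100 <-- target
Option D: s[4]='b'->'j', delta=(10-2)*7^0 mod 101 = 8, hash=0+8 mod 101 = 8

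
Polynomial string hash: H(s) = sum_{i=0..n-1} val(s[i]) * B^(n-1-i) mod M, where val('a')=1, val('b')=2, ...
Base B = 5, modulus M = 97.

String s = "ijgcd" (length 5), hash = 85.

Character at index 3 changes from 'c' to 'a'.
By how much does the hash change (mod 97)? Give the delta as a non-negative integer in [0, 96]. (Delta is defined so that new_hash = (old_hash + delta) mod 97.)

Delta formula: (val(new) - val(old)) * B^(n-1-k) mod M
  val('a') - val('c') = 1 - 3 = -2
  B^(n-1-k) = 5^1 mod 97 = 5
  Delta = -2 * 5 mod 97 = 87

Answer: 87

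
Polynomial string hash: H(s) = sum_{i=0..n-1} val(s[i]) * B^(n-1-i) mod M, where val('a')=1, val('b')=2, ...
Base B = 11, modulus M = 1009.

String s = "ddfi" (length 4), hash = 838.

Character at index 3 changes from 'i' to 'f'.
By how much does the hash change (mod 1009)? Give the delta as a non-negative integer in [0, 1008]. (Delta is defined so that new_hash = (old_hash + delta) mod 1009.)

Delta formula: (val(new) - val(old)) * B^(n-1-k) mod M
  val('f') - val('i') = 6 - 9 = -3
  B^(n-1-k) = 11^0 mod 1009 = 1
  Delta = -3 * 1 mod 1009 = 1006

Answer: 1006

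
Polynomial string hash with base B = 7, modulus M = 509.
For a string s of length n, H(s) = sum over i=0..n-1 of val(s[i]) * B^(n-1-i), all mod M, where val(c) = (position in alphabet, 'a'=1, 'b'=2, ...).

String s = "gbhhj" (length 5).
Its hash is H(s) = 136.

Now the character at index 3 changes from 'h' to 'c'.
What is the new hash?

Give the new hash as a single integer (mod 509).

val('h') = 8, val('c') = 3
Position k = 3, exponent = n-1-k = 1
B^1 mod M = 7^1 mod 509 = 7
Delta = (3 - 8) * 7 mod 509 = 474
New hash = (136 + 474) mod 509 = 101

Answer: 101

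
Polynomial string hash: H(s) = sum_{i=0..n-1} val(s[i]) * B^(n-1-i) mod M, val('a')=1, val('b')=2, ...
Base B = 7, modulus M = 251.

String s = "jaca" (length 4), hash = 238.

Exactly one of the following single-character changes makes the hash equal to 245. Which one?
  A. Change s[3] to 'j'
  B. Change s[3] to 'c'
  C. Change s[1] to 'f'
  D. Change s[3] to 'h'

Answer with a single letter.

Answer: D

Derivation:
Option A: s[3]='a'->'j', delta=(10-1)*7^0 mod 251 = 9, hash=238+9 mod 251 = 247
Option B: s[3]='a'->'c', delta=(3-1)*7^0 mod 251 = 2, hash=238+2 mod 251 = 240
Option C: s[1]='a'->'f', delta=(6-1)*7^2 mod 251 = 245, hash=238+245 mod 251 = 232
Option D: s[3]='a'->'h', delta=(8-1)*7^0 mod 251 = 7, hash=238+7 mod 251 = 245 <-- target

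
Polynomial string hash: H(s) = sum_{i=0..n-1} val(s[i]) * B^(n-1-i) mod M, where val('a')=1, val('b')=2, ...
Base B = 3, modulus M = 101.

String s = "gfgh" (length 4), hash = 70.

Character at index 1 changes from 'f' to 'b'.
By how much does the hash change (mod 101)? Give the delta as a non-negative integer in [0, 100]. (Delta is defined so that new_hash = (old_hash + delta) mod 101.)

Delta formula: (val(new) - val(old)) * B^(n-1-k) mod M
  val('b') - val('f') = 2 - 6 = -4
  B^(n-1-k) = 3^2 mod 101 = 9
  Delta = -4 * 9 mod 101 = 65

Answer: 65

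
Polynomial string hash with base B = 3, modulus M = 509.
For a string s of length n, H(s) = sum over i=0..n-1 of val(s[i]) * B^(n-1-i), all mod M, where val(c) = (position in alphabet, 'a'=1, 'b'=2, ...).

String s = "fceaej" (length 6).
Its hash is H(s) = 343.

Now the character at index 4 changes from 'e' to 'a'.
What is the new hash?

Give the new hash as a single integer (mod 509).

val('e') = 5, val('a') = 1
Position k = 4, exponent = n-1-k = 1
B^1 mod M = 3^1 mod 509 = 3
Delta = (1 - 5) * 3 mod 509 = 497
New hash = (343 + 497) mod 509 = 331

Answer: 331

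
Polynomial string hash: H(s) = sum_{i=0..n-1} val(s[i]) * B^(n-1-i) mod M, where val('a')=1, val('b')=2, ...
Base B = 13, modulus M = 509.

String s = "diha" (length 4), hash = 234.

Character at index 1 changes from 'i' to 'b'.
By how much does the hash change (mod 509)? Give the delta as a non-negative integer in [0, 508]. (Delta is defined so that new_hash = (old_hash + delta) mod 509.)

Answer: 344

Derivation:
Delta formula: (val(new) - val(old)) * B^(n-1-k) mod M
  val('b') - val('i') = 2 - 9 = -7
  B^(n-1-k) = 13^2 mod 509 = 169
  Delta = -7 * 169 mod 509 = 344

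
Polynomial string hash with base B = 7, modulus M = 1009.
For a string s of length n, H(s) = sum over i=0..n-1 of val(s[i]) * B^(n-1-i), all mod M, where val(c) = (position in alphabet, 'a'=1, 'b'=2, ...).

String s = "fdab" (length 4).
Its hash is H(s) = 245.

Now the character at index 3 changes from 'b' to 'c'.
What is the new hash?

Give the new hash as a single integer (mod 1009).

Answer: 246

Derivation:
val('b') = 2, val('c') = 3
Position k = 3, exponent = n-1-k = 0
B^0 mod M = 7^0 mod 1009 = 1
Delta = (3 - 2) * 1 mod 1009 = 1
New hash = (245 + 1) mod 1009 = 246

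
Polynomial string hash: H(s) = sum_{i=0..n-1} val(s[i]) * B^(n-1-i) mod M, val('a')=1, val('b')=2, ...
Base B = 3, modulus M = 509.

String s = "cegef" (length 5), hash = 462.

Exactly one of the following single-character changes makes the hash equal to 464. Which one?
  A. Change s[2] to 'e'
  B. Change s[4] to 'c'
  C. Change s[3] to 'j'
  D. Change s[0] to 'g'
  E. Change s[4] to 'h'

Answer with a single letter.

Answer: E

Derivation:
Option A: s[2]='g'->'e', delta=(5-7)*3^2 mod 509 = 491, hash=462+491 mod 509 = 444
Option B: s[4]='f'->'c', delta=(3-6)*3^0 mod 509 = 506, hash=462+506 mod 509 = 459
Option C: s[3]='e'->'j', delta=(10-5)*3^1 mod 509 = 15, hash=462+15 mod 509 = 477
Option D: s[0]='c'->'g', delta=(7-3)*3^4 mod 509 = 324, hash=462+324 mod 509 = 277
Option E: s[4]='f'->'h', delta=(8-6)*3^0 mod 509 = 2, hash=462+2 mod 509 = 464 <-- target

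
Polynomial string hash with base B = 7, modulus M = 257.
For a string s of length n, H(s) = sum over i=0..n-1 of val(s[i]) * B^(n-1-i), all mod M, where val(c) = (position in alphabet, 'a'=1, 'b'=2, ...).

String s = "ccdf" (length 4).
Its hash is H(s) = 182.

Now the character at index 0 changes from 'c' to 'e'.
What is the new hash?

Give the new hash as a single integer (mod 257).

val('c') = 3, val('e') = 5
Position k = 0, exponent = n-1-k = 3
B^3 mod M = 7^3 mod 257 = 86
Delta = (5 - 3) * 86 mod 257 = 172
New hash = (182 + 172) mod 257 = 97

Answer: 97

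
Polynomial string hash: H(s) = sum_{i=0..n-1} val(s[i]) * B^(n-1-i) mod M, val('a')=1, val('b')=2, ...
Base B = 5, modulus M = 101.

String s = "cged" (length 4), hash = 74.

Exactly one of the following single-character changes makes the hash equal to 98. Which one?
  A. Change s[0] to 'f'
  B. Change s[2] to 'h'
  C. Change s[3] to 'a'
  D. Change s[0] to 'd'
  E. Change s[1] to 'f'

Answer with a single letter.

Answer: D

Derivation:
Option A: s[0]='c'->'f', delta=(6-3)*5^3 mod 101 = 72, hash=74+72 mod 101 = 45
Option B: s[2]='e'->'h', delta=(8-5)*5^1 mod 101 = 15, hash=74+15 mod 101 = 89
Option C: s[3]='d'->'a', delta=(1-4)*5^0 mod 101 = 98, hash=74+98 mod 101 = 71
Option D: s[0]='c'->'d', delta=(4-3)*5^3 mod 101 = 24, hash=74+24 mod 101 = 98 <-- target
Option E: s[1]='g'->'f', delta=(6-7)*5^2 mod 101 = 76, hash=74+76 mod 101 = 49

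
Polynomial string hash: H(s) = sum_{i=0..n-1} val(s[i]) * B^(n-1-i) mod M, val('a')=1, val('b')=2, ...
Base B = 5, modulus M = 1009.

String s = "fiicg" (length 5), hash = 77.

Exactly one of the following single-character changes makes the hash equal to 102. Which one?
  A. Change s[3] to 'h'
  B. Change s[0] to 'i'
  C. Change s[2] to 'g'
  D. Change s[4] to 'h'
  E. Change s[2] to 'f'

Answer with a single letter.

Answer: A

Derivation:
Option A: s[3]='c'->'h', delta=(8-3)*5^1 mod 1009 = 25, hash=77+25 mod 1009 = 102 <-- target
Option B: s[0]='f'->'i', delta=(9-6)*5^4 mod 1009 = 866, hash=77+866 mod 1009 = 943
Option C: s[2]='i'->'g', delta=(7-9)*5^2 mod 1009 = 959, hash=77+959 mod 1009 = 27
Option D: s[4]='g'->'h', delta=(8-7)*5^0 mod 1009 = 1, hash=77+1 mod 1009 = 78
Option E: s[2]='i'->'f', delta=(6-9)*5^2 mod 1009 = 934, hash=77+934 mod 1009 = 2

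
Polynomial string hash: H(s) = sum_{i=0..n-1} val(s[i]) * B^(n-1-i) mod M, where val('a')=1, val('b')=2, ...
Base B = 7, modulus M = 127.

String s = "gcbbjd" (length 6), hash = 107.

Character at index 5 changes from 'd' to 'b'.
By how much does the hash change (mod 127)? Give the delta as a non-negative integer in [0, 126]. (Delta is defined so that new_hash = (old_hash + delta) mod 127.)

Answer: 125

Derivation:
Delta formula: (val(new) - val(old)) * B^(n-1-k) mod M
  val('b') - val('d') = 2 - 4 = -2
  B^(n-1-k) = 7^0 mod 127 = 1
  Delta = -2 * 1 mod 127 = 125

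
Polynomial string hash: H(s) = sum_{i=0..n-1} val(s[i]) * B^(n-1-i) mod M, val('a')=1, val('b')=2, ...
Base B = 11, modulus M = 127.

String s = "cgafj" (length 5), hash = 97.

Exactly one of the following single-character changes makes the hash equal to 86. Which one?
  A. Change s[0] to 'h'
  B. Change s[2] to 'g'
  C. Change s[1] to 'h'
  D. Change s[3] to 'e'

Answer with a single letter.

Option A: s[0]='c'->'h', delta=(8-3)*11^4 mod 127 = 53, hash=97+53 mod 127 = 23
Option B: s[2]='a'->'g', delta=(7-1)*11^2 mod 127 = 91, hash=97+91 mod 127 = 61
Option C: s[1]='g'->'h', delta=(8-7)*11^3 mod 127 = 61, hash=97+61 mod 127 = 31
Option D: s[3]='f'->'e', delta=(5-6)*11^1 mod 127 = 116, hash=97+116 mod 127 = 86 <-- target

Answer: D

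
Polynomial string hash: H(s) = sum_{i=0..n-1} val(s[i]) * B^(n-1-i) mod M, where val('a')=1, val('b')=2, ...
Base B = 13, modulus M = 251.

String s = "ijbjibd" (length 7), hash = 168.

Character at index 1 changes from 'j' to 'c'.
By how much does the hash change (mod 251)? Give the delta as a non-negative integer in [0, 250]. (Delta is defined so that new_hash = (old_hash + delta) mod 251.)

Delta formula: (val(new) - val(old)) * B^(n-1-k) mod M
  val('c') - val('j') = 3 - 10 = -7
  B^(n-1-k) = 13^5 mod 251 = 64
  Delta = -7 * 64 mod 251 = 54

Answer: 54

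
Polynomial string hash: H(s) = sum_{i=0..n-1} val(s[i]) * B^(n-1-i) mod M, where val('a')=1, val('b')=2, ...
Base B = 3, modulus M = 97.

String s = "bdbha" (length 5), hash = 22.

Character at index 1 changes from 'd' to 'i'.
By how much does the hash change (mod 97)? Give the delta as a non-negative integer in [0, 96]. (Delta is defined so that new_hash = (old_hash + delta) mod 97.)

Delta formula: (val(new) - val(old)) * B^(n-1-k) mod M
  val('i') - val('d') = 9 - 4 = 5
  B^(n-1-k) = 3^3 mod 97 = 27
  Delta = 5 * 27 mod 97 = 38

Answer: 38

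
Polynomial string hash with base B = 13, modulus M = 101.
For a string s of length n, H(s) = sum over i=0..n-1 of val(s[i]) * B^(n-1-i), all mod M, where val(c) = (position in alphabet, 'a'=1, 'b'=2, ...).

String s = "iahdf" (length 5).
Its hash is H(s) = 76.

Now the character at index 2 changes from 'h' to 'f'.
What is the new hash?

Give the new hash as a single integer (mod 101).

val('h') = 8, val('f') = 6
Position k = 2, exponent = n-1-k = 2
B^2 mod M = 13^2 mod 101 = 68
Delta = (6 - 8) * 68 mod 101 = 66
New hash = (76 + 66) mod 101 = 41

Answer: 41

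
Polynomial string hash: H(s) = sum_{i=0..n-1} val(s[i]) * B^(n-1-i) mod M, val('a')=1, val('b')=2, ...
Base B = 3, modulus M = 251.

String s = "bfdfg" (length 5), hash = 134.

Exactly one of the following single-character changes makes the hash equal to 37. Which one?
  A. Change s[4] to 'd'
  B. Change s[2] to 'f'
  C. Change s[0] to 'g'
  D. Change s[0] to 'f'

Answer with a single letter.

Option A: s[4]='g'->'d', delta=(4-7)*3^0 mod 251 = 248, hash=134+248 mod 251 = 131
Option B: s[2]='d'->'f', delta=(6-4)*3^2 mod 251 = 18, hash=134+18 mod 251 = 152
Option C: s[0]='b'->'g', delta=(7-2)*3^4 mod 251 = 154, hash=134+154 mod 251 = 37 <-- target
Option D: s[0]='b'->'f', delta=(6-2)*3^4 mod 251 = 73, hash=134+73 mod 251 = 207

Answer: C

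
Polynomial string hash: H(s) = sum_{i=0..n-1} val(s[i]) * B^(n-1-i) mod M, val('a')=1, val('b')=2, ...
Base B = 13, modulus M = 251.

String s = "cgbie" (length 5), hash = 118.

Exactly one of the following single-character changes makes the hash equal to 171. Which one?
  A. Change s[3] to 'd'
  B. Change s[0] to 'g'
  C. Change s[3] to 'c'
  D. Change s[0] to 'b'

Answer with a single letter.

Option A: s[3]='i'->'d', delta=(4-9)*13^1 mod 251 = 186, hash=118+186 mod 251 = 53
Option B: s[0]='c'->'g', delta=(7-3)*13^4 mod 251 = 39, hash=118+39 mod 251 = 157
Option C: s[3]='i'->'c', delta=(3-9)*13^1 mod 251 = 173, hash=118+173 mod 251 = 40
Option D: s[0]='c'->'b', delta=(2-3)*13^4 mod 251 = 53, hash=118+53 mod 251 = 171 <-- target

Answer: D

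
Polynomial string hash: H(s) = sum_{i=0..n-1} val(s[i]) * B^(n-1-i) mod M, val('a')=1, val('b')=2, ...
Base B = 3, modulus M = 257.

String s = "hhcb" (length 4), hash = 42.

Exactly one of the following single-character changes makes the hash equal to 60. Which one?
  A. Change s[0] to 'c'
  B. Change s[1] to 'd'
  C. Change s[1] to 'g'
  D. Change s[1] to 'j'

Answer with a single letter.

Option A: s[0]='h'->'c', delta=(3-8)*3^3 mod 257 = 122, hash=42+122 mod 257 = 164
Option B: s[1]='h'->'d', delta=(4-8)*3^2 mod 257 = 221, hash=42+221 mod 257 = 6
Option C: s[1]='h'->'g', delta=(7-8)*3^2 mod 257 = 248, hash=42+248 mod 257 = 33
Option D: s[1]='h'->'j', delta=(10-8)*3^2 mod 257 = 18, hash=42+18 mod 257 = 60 <-- target

Answer: D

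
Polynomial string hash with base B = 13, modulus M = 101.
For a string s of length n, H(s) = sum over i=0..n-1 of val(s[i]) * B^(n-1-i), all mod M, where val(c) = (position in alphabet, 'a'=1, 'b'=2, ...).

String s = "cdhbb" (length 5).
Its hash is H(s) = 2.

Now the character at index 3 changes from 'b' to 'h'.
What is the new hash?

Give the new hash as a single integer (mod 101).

val('b') = 2, val('h') = 8
Position k = 3, exponent = n-1-k = 1
B^1 mod M = 13^1 mod 101 = 13
Delta = (8 - 2) * 13 mod 101 = 78
New hash = (2 + 78) mod 101 = 80

Answer: 80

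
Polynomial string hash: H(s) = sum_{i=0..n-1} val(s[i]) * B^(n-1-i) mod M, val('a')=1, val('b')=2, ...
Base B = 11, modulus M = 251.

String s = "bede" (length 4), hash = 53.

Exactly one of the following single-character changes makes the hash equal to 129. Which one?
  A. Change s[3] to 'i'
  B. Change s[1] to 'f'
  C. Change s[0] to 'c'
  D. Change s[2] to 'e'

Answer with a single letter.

Option A: s[3]='e'->'i', delta=(9-5)*11^0 mod 251 = 4, hash=53+4 mod 251 = 57
Option B: s[1]='e'->'f', delta=(6-5)*11^2 mod 251 = 121, hash=53+121 mod 251 = 174
Option C: s[0]='b'->'c', delta=(3-2)*11^3 mod 251 = 76, hash=53+76 mod 251 = 129 <-- target
Option D: s[2]='d'->'e', delta=(5-4)*11^1 mod 251 = 11, hash=53+11 mod 251 = 64

Answer: C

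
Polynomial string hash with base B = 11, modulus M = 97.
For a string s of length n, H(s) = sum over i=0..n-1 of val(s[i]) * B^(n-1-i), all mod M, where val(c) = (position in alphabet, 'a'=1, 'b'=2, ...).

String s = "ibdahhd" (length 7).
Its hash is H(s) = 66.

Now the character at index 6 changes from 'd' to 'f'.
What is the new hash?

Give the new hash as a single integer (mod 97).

val('d') = 4, val('f') = 6
Position k = 6, exponent = n-1-k = 0
B^0 mod M = 11^0 mod 97 = 1
Delta = (6 - 4) * 1 mod 97 = 2
New hash = (66 + 2) mod 97 = 68

Answer: 68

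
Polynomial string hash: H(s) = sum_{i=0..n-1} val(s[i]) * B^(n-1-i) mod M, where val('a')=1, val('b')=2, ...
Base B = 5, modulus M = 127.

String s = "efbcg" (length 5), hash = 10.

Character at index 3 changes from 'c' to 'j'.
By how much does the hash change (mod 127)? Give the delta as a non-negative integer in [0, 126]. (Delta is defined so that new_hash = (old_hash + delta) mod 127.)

Answer: 35

Derivation:
Delta formula: (val(new) - val(old)) * B^(n-1-k) mod M
  val('j') - val('c') = 10 - 3 = 7
  B^(n-1-k) = 5^1 mod 127 = 5
  Delta = 7 * 5 mod 127 = 35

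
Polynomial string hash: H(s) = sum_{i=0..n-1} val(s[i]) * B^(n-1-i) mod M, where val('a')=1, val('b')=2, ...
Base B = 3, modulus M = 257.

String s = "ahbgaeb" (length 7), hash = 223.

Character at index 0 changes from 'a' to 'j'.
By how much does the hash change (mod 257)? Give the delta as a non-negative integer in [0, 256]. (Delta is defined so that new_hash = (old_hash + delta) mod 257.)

Delta formula: (val(new) - val(old)) * B^(n-1-k) mod M
  val('j') - val('a') = 10 - 1 = 9
  B^(n-1-k) = 3^6 mod 257 = 215
  Delta = 9 * 215 mod 257 = 136

Answer: 136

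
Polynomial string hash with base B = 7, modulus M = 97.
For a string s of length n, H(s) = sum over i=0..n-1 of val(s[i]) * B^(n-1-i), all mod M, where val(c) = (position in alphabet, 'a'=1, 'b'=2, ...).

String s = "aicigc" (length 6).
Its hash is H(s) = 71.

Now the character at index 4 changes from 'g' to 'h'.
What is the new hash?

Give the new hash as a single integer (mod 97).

val('g') = 7, val('h') = 8
Position k = 4, exponent = n-1-k = 1
B^1 mod M = 7^1 mod 97 = 7
Delta = (8 - 7) * 7 mod 97 = 7
New hash = (71 + 7) mod 97 = 78

Answer: 78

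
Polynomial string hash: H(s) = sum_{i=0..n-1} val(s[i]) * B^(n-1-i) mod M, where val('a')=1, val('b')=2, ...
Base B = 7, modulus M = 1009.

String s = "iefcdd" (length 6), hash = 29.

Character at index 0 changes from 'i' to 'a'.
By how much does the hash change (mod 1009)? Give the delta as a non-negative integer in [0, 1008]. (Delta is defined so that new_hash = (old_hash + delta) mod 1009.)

Delta formula: (val(new) - val(old)) * B^(n-1-k) mod M
  val('a') - val('i') = 1 - 9 = -8
  B^(n-1-k) = 7^5 mod 1009 = 663
  Delta = -8 * 663 mod 1009 = 750

Answer: 750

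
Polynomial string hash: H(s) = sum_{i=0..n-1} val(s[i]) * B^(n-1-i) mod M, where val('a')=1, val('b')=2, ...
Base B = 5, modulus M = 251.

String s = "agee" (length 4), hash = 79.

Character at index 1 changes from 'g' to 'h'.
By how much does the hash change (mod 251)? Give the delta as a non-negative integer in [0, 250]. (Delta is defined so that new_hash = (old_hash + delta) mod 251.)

Delta formula: (val(new) - val(old)) * B^(n-1-k) mod M
  val('h') - val('g') = 8 - 7 = 1
  B^(n-1-k) = 5^2 mod 251 = 25
  Delta = 1 * 25 mod 251 = 25

Answer: 25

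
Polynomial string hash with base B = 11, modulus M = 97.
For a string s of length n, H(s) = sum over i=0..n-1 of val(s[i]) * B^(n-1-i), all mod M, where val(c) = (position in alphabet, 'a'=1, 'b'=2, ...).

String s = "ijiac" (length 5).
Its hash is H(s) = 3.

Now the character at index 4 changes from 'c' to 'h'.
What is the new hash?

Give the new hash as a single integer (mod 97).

Answer: 8

Derivation:
val('c') = 3, val('h') = 8
Position k = 4, exponent = n-1-k = 0
B^0 mod M = 11^0 mod 97 = 1
Delta = (8 - 3) * 1 mod 97 = 5
New hash = (3 + 5) mod 97 = 8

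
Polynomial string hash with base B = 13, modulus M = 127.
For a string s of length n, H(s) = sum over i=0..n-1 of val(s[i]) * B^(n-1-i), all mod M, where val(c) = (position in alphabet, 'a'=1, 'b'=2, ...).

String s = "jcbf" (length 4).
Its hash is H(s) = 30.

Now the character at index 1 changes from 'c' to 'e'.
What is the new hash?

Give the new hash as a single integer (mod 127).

val('c') = 3, val('e') = 5
Position k = 1, exponent = n-1-k = 2
B^2 mod M = 13^2 mod 127 = 42
Delta = (5 - 3) * 42 mod 127 = 84
New hash = (30 + 84) mod 127 = 114

Answer: 114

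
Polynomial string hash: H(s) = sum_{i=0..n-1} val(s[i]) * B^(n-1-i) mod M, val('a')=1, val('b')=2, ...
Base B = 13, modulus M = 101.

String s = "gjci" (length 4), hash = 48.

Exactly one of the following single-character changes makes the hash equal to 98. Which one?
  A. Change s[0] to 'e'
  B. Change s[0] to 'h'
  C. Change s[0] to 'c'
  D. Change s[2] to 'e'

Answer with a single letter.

Answer: A

Derivation:
Option A: s[0]='g'->'e', delta=(5-7)*13^3 mod 101 = 50, hash=48+50 mod 101 = 98 <-- target
Option B: s[0]='g'->'h', delta=(8-7)*13^3 mod 101 = 76, hash=48+76 mod 101 = 23
Option C: s[0]='g'->'c', delta=(3-7)*13^3 mod 101 = 100, hash=48+100 mod 101 = 47
Option D: s[2]='c'->'e', delta=(5-3)*13^1 mod 101 = 26, hash=48+26 mod 101 = 74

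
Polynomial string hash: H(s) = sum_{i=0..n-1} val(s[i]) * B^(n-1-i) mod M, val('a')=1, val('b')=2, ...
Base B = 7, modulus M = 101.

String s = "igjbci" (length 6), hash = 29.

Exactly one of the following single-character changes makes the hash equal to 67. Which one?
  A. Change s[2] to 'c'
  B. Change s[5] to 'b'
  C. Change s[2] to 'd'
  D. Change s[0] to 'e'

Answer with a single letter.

Option A: s[2]='j'->'c', delta=(3-10)*7^3 mod 101 = 23, hash=29+23 mod 101 = 52
Option B: s[5]='i'->'b', delta=(2-9)*7^0 mod 101 = 94, hash=29+94 mod 101 = 22
Option C: s[2]='j'->'d', delta=(4-10)*7^3 mod 101 = 63, hash=29+63 mod 101 = 92
Option D: s[0]='i'->'e', delta=(5-9)*7^5 mod 101 = 38, hash=29+38 mod 101 = 67 <-- target

Answer: D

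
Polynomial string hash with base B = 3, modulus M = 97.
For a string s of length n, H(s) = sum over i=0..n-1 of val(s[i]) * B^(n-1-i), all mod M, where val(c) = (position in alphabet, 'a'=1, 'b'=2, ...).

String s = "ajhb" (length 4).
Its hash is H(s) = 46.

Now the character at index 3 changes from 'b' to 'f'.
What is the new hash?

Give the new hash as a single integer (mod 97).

Answer: 50

Derivation:
val('b') = 2, val('f') = 6
Position k = 3, exponent = n-1-k = 0
B^0 mod M = 3^0 mod 97 = 1
Delta = (6 - 2) * 1 mod 97 = 4
New hash = (46 + 4) mod 97 = 50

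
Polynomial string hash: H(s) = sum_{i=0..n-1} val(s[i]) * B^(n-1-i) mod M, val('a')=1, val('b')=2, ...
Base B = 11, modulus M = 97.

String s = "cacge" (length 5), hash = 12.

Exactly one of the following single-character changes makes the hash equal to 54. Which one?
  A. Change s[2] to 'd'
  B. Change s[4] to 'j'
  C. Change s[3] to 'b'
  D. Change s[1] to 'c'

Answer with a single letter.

Option A: s[2]='c'->'d', delta=(4-3)*11^2 mod 97 = 24, hash=12+24 mod 97 = 36
Option B: s[4]='e'->'j', delta=(10-5)*11^0 mod 97 = 5, hash=12+5 mod 97 = 17
Option C: s[3]='g'->'b', delta=(2-7)*11^1 mod 97 = 42, hash=12+42 mod 97 = 54 <-- target
Option D: s[1]='a'->'c', delta=(3-1)*11^3 mod 97 = 43, hash=12+43 mod 97 = 55

Answer: C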